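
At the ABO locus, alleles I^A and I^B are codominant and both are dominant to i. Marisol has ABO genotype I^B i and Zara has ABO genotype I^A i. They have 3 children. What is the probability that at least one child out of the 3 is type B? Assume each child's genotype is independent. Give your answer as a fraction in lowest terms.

37/64

ABO cross I^B i × I^A i → 1/4 O, 1/4 A, 1/4 B, 1/4 AB.
So P(type B) = 1/4 per child.
P(none) = (3/4)^3 = 27/64; P(at least one) = 1 − 27/64 = 37/64.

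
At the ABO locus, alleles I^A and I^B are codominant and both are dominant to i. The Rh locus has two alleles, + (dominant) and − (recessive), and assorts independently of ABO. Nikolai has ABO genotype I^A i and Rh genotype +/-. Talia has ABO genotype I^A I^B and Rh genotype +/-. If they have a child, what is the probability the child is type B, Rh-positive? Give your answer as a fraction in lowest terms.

3/16

ABO cross I^A i × I^A I^B → offspring phenotypes: 1/2 A, 1/4 B, 1/4 AB.
Rh cross +/- × +/- → 3/4 Rh+, 1/4 Rh-.
Independent loci: P(type B, Rh-positive) = 1/4 × 3/4 = 3/16.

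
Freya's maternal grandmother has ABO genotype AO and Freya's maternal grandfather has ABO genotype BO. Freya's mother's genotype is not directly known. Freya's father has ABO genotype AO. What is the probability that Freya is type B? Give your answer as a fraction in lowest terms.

Freya's mother's ABO genotype from AO × BO: 1/4 AB, 1/4 AO, 1/4 BO, 1/4 OO.
Crossing each possibility with the father AO and summing P(type B): 1/4·1/4 + 1/4·0 + 1/4·1/4 + 1/4·0 = 1/8.

1/8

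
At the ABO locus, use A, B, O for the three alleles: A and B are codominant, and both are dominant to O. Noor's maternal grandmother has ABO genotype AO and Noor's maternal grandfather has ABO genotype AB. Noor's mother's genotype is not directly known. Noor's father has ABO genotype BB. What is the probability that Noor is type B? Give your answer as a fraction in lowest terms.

Noor's mother's ABO genotype from AO × AB: 1/4 AA, 1/4 AB, 1/4 AO, 1/4 BO.
Crossing each possibility with the father BB and summing P(type B): 1/4·0 + 1/4·1/2 + 1/4·1/2 + 1/4·1 = 1/2.

1/2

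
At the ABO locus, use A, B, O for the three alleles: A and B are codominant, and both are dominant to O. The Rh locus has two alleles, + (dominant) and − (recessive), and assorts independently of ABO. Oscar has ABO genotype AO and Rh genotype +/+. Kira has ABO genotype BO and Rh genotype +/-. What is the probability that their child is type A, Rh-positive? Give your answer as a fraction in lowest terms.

ABO cross AO × BO → offspring phenotypes: 1/4 O, 1/4 A, 1/4 B, 1/4 AB.
Rh cross +/+ × +/- → 1 Rh+.
Independent loci: P(type A, Rh-positive) = 1/4 × 1 = 1/4.

1/4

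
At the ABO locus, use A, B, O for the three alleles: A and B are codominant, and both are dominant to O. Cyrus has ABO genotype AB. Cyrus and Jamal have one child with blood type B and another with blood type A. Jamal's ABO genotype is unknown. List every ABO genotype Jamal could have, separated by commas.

For each candidate genotype of Jamal, check whether crossing it with AB can produce every observed child phenotype.
  AA → possible child types {A, AB} ✗
  AB → possible child types {A, B, AB} ✓
  AO → possible child types {A, B, AB} ✓
  BB → possible child types {B, AB} ✗
  BO → possible child types {A, B, AB} ✓
  OO → possible child types {A, B} ✓

AB, AO, BO, OO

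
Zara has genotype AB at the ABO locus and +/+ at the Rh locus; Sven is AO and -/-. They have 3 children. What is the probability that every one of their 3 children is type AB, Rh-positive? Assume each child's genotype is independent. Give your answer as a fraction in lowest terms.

ABO cross AB × AO → 1/2 A, 1/4 B, 1/4 AB.
Rh cross +/+ × -/- → 1 Rh+; so P(type AB, Rh-positive) = 1/4 × 1 = 1/4 per child.
All 3 independent: (1/4)^3 = 1/64.

1/64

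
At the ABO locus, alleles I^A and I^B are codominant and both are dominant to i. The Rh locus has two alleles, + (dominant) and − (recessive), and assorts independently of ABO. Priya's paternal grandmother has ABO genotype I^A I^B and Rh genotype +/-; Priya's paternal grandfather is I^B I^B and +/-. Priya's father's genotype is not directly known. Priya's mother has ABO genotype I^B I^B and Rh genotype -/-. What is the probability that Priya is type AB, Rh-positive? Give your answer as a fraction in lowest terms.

1/8

Priya's father's ABO genotype from I^A I^B × I^B I^B: 1/2 I^A I^B, 1/2 I^B I^B.
Crossing each possibility with the mother I^B I^B and summing P(type AB): 1/2·1/2 + 1/2·0 = 1/4.
Similarly for Rh via the father's Rh distribution: P(Rh+) = 1/2.
Independent loci: 1/4 × 1/2 = 1/8.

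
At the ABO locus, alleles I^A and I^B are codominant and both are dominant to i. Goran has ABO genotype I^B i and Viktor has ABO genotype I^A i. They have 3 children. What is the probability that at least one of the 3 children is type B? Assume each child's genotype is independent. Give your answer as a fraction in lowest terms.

ABO cross I^B i × I^A i → 1/4 O, 1/4 A, 1/4 B, 1/4 AB.
So P(type B) = 1/4 per child.
P(none) = (3/4)^3 = 27/64; P(at least one) = 1 − 27/64 = 37/64.

37/64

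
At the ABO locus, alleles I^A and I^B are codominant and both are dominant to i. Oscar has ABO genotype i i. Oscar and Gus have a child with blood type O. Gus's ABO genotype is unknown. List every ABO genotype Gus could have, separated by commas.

I^A i, I^B i, i i

For each candidate genotype of Gus, check whether crossing it with i i can produce every observed child phenotype.
  I^A I^A → possible child types {A} ✗
  I^A I^B → possible child types {A, B} ✗
  I^A i → possible child types {O, A} ✓
  I^B I^B → possible child types {B} ✗
  I^B i → possible child types {O, B} ✓
  i i → possible child types {O} ✓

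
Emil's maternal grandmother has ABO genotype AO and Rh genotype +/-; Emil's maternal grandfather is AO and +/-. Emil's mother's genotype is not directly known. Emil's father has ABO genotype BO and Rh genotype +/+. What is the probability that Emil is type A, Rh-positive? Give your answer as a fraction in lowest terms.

1/4

Emil's mother's ABO genotype from AO × AO: 1/4 AA, 1/2 AO, 1/4 OO.
Crossing each possibility with the father BO and summing P(type A): 1/4·1/2 + 1/2·1/4 + 1/4·0 = 1/4.
Similarly for Rh via the mother's Rh distribution: P(Rh+) = 1.
Independent loci: 1/4 × 1 = 1/4.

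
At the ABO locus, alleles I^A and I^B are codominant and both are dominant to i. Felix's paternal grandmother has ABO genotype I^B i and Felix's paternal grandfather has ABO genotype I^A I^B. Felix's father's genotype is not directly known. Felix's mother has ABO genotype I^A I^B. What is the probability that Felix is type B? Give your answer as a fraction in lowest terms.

Felix's father's ABO genotype from I^B i × I^A I^B: 1/4 I^A I^B, 1/4 I^A i, 1/4 I^B I^B, 1/4 I^B i.
Crossing each possibility with the mother I^A I^B and summing P(type B): 1/4·1/4 + 1/4·1/4 + 1/4·1/2 + 1/4·1/2 = 3/8.

3/8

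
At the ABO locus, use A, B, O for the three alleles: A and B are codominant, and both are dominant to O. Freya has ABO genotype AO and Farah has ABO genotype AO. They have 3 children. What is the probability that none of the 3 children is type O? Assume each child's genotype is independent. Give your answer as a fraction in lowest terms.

27/64

ABO cross AO × AO → 1/4 O, 3/4 A.
So P(type O) = 1/4 per child.
P(not type O) = 3/4 for one child; (3/4)^3 = 27/64.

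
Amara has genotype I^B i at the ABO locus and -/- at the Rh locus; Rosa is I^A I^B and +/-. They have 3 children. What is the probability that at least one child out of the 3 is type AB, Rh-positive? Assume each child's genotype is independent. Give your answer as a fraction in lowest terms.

169/512

ABO cross I^B i × I^A I^B → 1/4 A, 1/2 B, 1/4 AB.
Rh cross -/- × +/- → 1/2 Rh+, 1/2 Rh-; so P(type AB, Rh-positive) = 1/4 × 1/2 = 1/8 per child.
P(none) = (7/8)^3 = 343/512; P(at least one) = 1 − 343/512 = 169/512.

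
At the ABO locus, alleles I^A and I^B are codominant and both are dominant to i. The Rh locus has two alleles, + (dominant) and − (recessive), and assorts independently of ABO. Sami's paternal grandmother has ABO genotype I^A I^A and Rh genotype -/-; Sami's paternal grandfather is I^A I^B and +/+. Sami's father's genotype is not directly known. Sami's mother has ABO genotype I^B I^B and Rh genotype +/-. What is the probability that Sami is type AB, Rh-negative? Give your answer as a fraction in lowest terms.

Sami's father's ABO genotype from I^A I^A × I^A I^B: 1/2 I^A I^A, 1/2 I^A I^B.
Crossing each possibility with the mother I^B I^B and summing P(type AB): 1/2·1 + 1/2·1/2 = 3/4.
Similarly for Rh via the father's Rh distribution: P(Rh-) = 1/4.
Independent loci: 3/4 × 1/4 = 3/16.

3/16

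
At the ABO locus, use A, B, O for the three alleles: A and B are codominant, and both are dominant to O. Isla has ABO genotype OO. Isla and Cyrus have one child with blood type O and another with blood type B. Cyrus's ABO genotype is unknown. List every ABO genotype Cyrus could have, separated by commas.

BO

For each candidate genotype of Cyrus, check whether crossing it with OO can produce every observed child phenotype.
  AA → possible child types {A} ✗
  AB → possible child types {A, B} ✗
  AO → possible child types {O, A} ✗
  BB → possible child types {B} ✗
  BO → possible child types {O, B} ✓
  OO → possible child types {O} ✗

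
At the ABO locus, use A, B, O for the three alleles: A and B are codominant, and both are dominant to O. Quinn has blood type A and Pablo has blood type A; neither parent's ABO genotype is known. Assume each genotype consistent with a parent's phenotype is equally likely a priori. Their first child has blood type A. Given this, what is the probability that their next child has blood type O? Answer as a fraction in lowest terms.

1/20

Possible genotypes: Quinn ∈ {AA, AO}; Pablo ∈ {AA, AO}.
Weight each parental genotype pair by prior × P(type-A child):
  AA × AA: posterior weight 4/15; P(next child type O) = 0.
  AA × AO: posterior weight 4/15; P(next child type O) = 0.
  AO × AA: posterior weight 4/15; P(next child type O) = 0.
  AO × AO: posterior weight 1/5; P(next child type O) = 1/4.
Weighted sum = 1/20.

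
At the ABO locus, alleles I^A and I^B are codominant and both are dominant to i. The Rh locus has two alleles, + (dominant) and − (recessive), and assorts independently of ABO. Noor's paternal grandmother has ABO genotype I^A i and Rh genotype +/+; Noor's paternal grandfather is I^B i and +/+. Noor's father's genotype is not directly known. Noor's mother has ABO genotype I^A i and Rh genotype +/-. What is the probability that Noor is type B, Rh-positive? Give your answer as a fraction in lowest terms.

1/8

Noor's father's ABO genotype from I^A i × I^B i: 1/4 I^A I^B, 1/4 I^A i, 1/4 I^B i, 1/4 i i.
Crossing each possibility with the mother I^A i and summing P(type B): 1/4·1/4 + 1/4·0 + 1/4·1/4 + 1/4·0 = 1/8.
Similarly for Rh via the father's Rh distribution: P(Rh+) = 1.
Independent loci: 1/8 × 1 = 1/8.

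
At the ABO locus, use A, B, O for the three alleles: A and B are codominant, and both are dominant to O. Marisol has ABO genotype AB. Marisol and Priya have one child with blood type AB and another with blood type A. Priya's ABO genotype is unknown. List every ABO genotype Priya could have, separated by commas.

For each candidate genotype of Priya, check whether crossing it with AB can produce every observed child phenotype.
  AA → possible child types {A, AB} ✓
  AB → possible child types {A, B, AB} ✓
  AO → possible child types {A, B, AB} ✓
  BB → possible child types {B, AB} ✗
  BO → possible child types {A, B, AB} ✓
  OO → possible child types {A, B} ✗

AA, AB, AO, BO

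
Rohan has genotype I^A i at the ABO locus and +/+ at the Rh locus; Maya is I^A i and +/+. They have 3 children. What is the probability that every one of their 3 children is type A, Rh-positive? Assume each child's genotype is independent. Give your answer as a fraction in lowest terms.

ABO cross I^A i × I^A i → 1/4 O, 3/4 A.
Rh cross +/+ × +/+ → 1 Rh+; so P(type A, Rh-positive) = 3/4 × 1 = 3/4 per child.
All 3 independent: (3/4)^3 = 27/64.

27/64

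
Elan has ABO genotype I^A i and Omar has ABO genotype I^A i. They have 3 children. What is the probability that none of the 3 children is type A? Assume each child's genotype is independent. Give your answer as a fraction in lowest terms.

1/64

ABO cross I^A i × I^A i → 1/4 O, 3/4 A.
So P(type A) = 3/4 per child.
P(not type A) = 1/4 for one child; (1/4)^3 = 1/64.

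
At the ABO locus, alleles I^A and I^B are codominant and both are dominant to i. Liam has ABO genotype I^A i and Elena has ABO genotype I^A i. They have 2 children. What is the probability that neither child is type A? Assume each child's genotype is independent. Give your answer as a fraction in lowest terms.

ABO cross I^A i × I^A i → 1/4 O, 3/4 A.
So P(type A) = 3/4 per child.
P(not type A) = 1/4 for one child; (1/4)^2 = 1/16.

1/16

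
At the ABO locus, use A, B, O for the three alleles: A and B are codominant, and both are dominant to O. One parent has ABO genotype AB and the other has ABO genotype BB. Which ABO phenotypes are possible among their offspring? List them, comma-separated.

B, AB

Gametes from AB × BB give offspring ABO genotypes AB, BB, i.e. phenotypes B, AB.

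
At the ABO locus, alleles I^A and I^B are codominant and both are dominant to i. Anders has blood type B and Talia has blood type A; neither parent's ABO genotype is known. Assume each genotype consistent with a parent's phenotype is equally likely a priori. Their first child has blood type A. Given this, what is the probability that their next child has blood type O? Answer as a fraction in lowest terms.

1/12

Possible genotypes: Anders ∈ {I^B I^B, I^B i}; Talia ∈ {I^A I^A, I^A i}.
Weight each parental genotype pair by prior × P(type-A child):
  I^B i × I^A I^A: posterior weight 2/3; P(next child type O) = 0.
  I^B i × I^A i: posterior weight 1/3; P(next child type O) = 1/4.
Weighted sum = 1/12.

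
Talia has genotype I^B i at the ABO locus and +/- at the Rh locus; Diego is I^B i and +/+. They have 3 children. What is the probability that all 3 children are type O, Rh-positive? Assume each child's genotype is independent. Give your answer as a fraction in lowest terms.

1/64

ABO cross I^B i × I^B i → 1/4 O, 3/4 B.
Rh cross +/- × +/+ → 1 Rh+; so P(type O, Rh-positive) = 1/4 × 1 = 1/4 per child.
All 3 independent: (1/4)^3 = 1/64.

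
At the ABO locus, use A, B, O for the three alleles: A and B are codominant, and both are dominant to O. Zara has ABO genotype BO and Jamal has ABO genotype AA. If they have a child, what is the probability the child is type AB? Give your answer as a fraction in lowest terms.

1/2

ABO cross BO × AA → offspring phenotypes: 1/2 A, 1/2 AB.
So P(type AB) = 1/2.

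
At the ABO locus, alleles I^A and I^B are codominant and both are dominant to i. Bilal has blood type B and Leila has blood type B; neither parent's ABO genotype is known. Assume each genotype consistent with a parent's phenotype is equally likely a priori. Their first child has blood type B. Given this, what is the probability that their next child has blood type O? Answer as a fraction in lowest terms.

Possible genotypes: Bilal ∈ {I^B I^B, I^B i}; Leila ∈ {I^B I^B, I^B i}.
Weight each parental genotype pair by prior × P(type-B child):
  I^B I^B × I^B I^B: posterior weight 4/15; P(next child type O) = 0.
  I^B I^B × I^B i: posterior weight 4/15; P(next child type O) = 0.
  I^B i × I^B I^B: posterior weight 4/15; P(next child type O) = 0.
  I^B i × I^B i: posterior weight 1/5; P(next child type O) = 1/4.
Weighted sum = 1/20.

1/20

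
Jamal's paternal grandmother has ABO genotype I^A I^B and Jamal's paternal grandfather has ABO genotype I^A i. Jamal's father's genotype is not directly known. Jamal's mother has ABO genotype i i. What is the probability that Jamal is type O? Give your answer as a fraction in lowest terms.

1/4

Jamal's father's ABO genotype from I^A I^B × I^A i: 1/4 I^A I^A, 1/4 I^A I^B, 1/4 I^A i, 1/4 I^B i.
Crossing each possibility with the mother i i and summing P(type O): 1/4·0 + 1/4·0 + 1/4·1/2 + 1/4·1/2 = 1/4.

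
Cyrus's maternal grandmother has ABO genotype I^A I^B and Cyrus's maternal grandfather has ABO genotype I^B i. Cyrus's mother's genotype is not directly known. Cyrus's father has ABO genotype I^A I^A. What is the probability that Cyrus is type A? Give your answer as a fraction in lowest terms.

Cyrus's mother's ABO genotype from I^A I^B × I^B i: 1/4 I^A I^B, 1/4 I^A i, 1/4 I^B I^B, 1/4 I^B i.
Crossing each possibility with the father I^A I^A and summing P(type A): 1/4·1/2 + 1/4·1 + 1/4·0 + 1/4·1/2 = 1/2.

1/2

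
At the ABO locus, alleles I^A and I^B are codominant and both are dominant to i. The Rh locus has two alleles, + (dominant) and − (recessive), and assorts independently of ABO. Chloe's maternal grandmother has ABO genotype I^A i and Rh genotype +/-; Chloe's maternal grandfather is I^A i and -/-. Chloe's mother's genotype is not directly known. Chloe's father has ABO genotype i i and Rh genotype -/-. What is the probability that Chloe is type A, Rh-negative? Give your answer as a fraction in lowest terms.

3/8

Chloe's mother's ABO genotype from I^A i × I^A i: 1/4 I^A I^A, 1/2 I^A i, 1/4 i i.
Crossing each possibility with the father i i and summing P(type A): 1/4·1 + 1/2·1/2 + 1/4·0 = 1/2.
Similarly for Rh via the mother's Rh distribution: P(Rh-) = 3/4.
Independent loci: 1/2 × 3/4 = 3/8.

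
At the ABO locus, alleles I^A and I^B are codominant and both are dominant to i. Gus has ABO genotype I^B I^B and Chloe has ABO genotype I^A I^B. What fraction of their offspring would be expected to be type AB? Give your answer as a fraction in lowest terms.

ABO cross I^B I^B × I^A I^B → offspring phenotypes: 1/2 B, 1/2 AB.
So P(type AB) = 1/2.

1/2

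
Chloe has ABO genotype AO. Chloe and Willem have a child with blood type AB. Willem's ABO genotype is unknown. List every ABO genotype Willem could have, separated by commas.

For each candidate genotype of Willem, check whether crossing it with AO can produce every observed child phenotype.
  AA → possible child types {A} ✗
  AB → possible child types {A, B, AB} ✓
  AO → possible child types {O, A} ✗
  BB → possible child types {B, AB} ✓
  BO → possible child types {O, A, B, AB} ✓
  OO → possible child types {O, A} ✗

AB, BB, BO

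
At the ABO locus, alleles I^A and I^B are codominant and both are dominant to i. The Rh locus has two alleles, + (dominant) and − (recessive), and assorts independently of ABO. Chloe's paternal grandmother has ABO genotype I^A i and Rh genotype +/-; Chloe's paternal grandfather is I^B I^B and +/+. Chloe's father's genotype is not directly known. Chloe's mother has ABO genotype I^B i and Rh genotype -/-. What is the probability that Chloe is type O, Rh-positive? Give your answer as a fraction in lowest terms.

Chloe's father's ABO genotype from I^A i × I^B I^B: 1/2 I^A I^B, 1/2 I^B i.
Crossing each possibility with the mother I^B i and summing P(type O): 1/2·0 + 1/2·1/4 = 1/8.
Similarly for Rh via the father's Rh distribution: P(Rh+) = 3/4.
Independent loci: 1/8 × 3/4 = 3/32.

3/32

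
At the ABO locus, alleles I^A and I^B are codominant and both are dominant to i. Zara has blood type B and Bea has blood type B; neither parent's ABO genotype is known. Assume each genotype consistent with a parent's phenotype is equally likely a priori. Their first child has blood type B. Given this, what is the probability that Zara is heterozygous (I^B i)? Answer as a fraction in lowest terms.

Possible genotypes: Zara ∈ {I^B I^B, I^B i}; Bea ∈ {I^B I^B, I^B i}.
Weight each parental genotype pair by prior × P(type-B child):
  I^B I^B × I^B I^B: posterior weight 4/15.
  I^B I^B × I^B i: posterior weight 4/15.
  I^B i × I^B I^B: posterior weight 4/15.
  I^B i × I^B i: posterior weight 1/5.
Sum the posterior weight over pairs where Zara is I^B i: 7/15.

7/15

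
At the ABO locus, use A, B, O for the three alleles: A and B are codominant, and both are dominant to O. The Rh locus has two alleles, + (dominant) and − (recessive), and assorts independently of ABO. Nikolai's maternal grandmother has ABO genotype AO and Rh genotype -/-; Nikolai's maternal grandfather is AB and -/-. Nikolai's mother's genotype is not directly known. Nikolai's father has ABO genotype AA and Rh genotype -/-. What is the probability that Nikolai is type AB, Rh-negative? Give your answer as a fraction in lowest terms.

Nikolai's mother's ABO genotype from AO × AB: 1/4 AA, 1/4 AB, 1/4 AO, 1/4 BO.
Crossing each possibility with the father AA and summing P(type AB): 1/4·0 + 1/4·1/2 + 1/4·0 + 1/4·1/2 = 1/4.
Similarly for Rh via the mother's Rh distribution: P(Rh-) = 1.
Independent loci: 1/4 × 1 = 1/4.

1/4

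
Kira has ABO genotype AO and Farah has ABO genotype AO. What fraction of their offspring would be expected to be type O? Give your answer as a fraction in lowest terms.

1/4

ABO cross AO × AO → offspring phenotypes: 1/4 O, 3/4 A.
So P(type O) = 1/4.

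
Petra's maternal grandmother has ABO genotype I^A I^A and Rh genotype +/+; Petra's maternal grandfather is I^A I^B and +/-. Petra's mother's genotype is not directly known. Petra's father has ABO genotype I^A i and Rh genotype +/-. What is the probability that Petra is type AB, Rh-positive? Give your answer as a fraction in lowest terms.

Petra's mother's ABO genotype from I^A I^A × I^A I^B: 1/2 I^A I^A, 1/2 I^A I^B.
Crossing each possibility with the father I^A i and summing P(type AB): 1/2·0 + 1/2·1/4 = 1/8.
Similarly for Rh via the mother's Rh distribution: P(Rh+) = 7/8.
Independent loci: 1/8 × 7/8 = 7/64.

7/64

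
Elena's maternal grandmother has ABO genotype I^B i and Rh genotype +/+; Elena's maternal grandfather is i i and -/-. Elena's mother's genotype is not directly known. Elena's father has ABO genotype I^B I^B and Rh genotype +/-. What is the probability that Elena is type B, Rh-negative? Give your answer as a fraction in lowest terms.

1/4

Elena's mother's ABO genotype from I^B i × i i: 1/2 I^B i, 1/2 i i.
Crossing each possibility with the father I^B I^B and summing P(type B): 1/2·1 + 1/2·1 = 1.
Similarly for Rh via the mother's Rh distribution: P(Rh-) = 1/4.
Independent loci: 1 × 1/4 = 1/4.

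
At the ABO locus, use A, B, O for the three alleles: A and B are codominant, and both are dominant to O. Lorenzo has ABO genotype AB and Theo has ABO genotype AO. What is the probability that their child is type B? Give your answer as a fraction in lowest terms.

ABO cross AB × AO → offspring phenotypes: 1/2 A, 1/4 B, 1/4 AB.
So P(type B) = 1/4.

1/4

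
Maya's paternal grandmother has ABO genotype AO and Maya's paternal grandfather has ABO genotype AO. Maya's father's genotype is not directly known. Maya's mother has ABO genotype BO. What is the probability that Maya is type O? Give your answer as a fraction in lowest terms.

Maya's father's ABO genotype from AO × AO: 1/4 AA, 1/2 AO, 1/4 OO.
Crossing each possibility with the mother BO and summing P(type O): 1/4·0 + 1/2·1/4 + 1/4·1/2 = 1/4.

1/4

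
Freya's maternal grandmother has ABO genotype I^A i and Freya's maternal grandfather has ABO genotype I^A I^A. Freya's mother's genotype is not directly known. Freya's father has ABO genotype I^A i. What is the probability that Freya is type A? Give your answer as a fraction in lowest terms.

7/8

Freya's mother's ABO genotype from I^A i × I^A I^A: 1/2 I^A I^A, 1/2 I^A i.
Crossing each possibility with the father I^A i and summing P(type A): 1/2·1 + 1/2·3/4 = 7/8.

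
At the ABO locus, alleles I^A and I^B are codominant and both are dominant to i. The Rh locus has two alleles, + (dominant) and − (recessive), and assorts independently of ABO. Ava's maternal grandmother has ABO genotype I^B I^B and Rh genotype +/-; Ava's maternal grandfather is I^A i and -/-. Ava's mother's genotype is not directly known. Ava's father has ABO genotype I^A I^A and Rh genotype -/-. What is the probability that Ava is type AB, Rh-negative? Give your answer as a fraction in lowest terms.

Ava's mother's ABO genotype from I^B I^B × I^A i: 1/2 I^A I^B, 1/2 I^B i.
Crossing each possibility with the father I^A I^A and summing P(type AB): 1/2·1/2 + 1/2·1/2 = 1/2.
Similarly for Rh via the mother's Rh distribution: P(Rh-) = 3/4.
Independent loci: 1/2 × 3/4 = 3/8.

3/8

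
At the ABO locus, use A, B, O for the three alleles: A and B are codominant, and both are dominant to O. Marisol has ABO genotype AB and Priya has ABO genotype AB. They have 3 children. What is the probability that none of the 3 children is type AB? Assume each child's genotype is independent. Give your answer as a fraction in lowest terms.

ABO cross AB × AB → 1/4 A, 1/4 B, 1/2 AB.
So P(type AB) = 1/2 per child.
P(not type AB) = 1/2 for one child; (1/2)^3 = 1/8.

1/8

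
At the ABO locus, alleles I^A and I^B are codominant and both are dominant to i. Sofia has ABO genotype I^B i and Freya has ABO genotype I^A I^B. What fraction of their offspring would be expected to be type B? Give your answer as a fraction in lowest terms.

1/2

ABO cross I^B i × I^A I^B → offspring phenotypes: 1/4 A, 1/2 B, 1/4 AB.
So P(type B) = 1/2.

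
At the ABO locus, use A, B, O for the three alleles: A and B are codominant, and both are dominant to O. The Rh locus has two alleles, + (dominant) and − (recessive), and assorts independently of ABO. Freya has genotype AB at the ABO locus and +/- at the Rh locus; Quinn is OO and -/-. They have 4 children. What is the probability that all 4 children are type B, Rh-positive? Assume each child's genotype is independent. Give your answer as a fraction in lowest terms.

ABO cross AB × OO → 1/2 A, 1/2 B.
Rh cross +/- × -/- → 1/2 Rh+, 1/2 Rh-; so P(type B, Rh-positive) = 1/2 × 1/2 = 1/4 per child.
All 4 independent: (1/4)^4 = 1/256.

1/256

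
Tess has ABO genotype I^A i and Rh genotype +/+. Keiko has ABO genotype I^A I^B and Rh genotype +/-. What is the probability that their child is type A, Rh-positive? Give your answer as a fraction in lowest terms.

ABO cross I^A i × I^A I^B → offspring phenotypes: 1/2 A, 1/4 B, 1/4 AB.
Rh cross +/+ × +/- → 1 Rh+.
Independent loci: P(type A, Rh-positive) = 1/2 × 1 = 1/2.

1/2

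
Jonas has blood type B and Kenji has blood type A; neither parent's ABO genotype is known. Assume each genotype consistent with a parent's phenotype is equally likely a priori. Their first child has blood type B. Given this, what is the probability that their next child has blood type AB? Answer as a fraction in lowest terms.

Possible genotypes: Jonas ∈ {BB, BO}; Kenji ∈ {AA, AO}.
Weight each parental genotype pair by prior × P(type-B child):
  BB × AO: posterior weight 2/3; P(next child type AB) = 1/2.
  BO × AO: posterior weight 1/3; P(next child type AB) = 1/4.
Weighted sum = 5/12.

5/12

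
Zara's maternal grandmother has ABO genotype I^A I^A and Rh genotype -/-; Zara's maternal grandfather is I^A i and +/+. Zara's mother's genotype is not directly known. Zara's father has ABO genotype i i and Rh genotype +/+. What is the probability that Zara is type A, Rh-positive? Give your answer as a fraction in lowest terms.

Zara's mother's ABO genotype from I^A I^A × I^A i: 1/2 I^A I^A, 1/2 I^A i.
Crossing each possibility with the father i i and summing P(type A): 1/2·1 + 1/2·1/2 = 3/4.
Similarly for Rh via the mother's Rh distribution: P(Rh+) = 1.
Independent loci: 3/4 × 1 = 3/4.

3/4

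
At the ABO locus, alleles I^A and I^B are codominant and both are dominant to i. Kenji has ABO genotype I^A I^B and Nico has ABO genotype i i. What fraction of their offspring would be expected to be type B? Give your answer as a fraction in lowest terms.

ABO cross I^A I^B × i i → offspring phenotypes: 1/2 A, 1/2 B.
So P(type B) = 1/2.

1/2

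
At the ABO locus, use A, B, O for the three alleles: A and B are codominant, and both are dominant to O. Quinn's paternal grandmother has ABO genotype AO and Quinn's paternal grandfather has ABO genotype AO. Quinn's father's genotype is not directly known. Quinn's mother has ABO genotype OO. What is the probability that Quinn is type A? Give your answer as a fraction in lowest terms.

Quinn's father's ABO genotype from AO × AO: 1/4 AA, 1/2 AO, 1/4 OO.
Crossing each possibility with the mother OO and summing P(type A): 1/4·1 + 1/2·1/2 + 1/4·0 = 1/2.

1/2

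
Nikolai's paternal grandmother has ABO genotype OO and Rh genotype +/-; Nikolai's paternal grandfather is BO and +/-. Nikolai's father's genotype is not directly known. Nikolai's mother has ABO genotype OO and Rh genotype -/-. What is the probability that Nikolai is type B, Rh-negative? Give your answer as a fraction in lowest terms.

Nikolai's father's ABO genotype from OO × BO: 1/2 BO, 1/2 OO.
Crossing each possibility with the mother OO and summing P(type B): 1/2·1/2 + 1/2·0 = 1/4.
Similarly for Rh via the father's Rh distribution: P(Rh-) = 1/2.
Independent loci: 1/4 × 1/2 = 1/8.

1/8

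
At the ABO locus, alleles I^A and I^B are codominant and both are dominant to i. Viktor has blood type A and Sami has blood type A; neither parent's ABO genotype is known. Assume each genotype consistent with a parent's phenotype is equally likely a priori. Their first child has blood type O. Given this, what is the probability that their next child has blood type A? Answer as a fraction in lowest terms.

3/4

Possible genotypes: Viktor ∈ {I^A I^A, I^A i}; Sami ∈ {I^A I^A, I^A i}.
Weight each parental genotype pair by prior × P(type-O child):
  I^A i × I^A i: posterior weight 1; P(next child type A) = 3/4.
Weighted sum = 3/4.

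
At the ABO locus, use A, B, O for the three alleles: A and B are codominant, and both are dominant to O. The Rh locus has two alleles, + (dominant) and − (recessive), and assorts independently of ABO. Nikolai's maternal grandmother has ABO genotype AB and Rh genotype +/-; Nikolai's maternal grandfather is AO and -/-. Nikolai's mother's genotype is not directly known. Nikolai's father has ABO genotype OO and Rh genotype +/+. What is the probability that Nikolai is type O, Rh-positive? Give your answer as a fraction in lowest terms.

1/4

Nikolai's mother's ABO genotype from AB × AO: 1/4 AA, 1/4 AB, 1/4 AO, 1/4 BO.
Crossing each possibility with the father OO and summing P(type O): 1/4·0 + 1/4·0 + 1/4·1/2 + 1/4·1/2 = 1/4.
Similarly for Rh via the mother's Rh distribution: P(Rh+) = 1.
Independent loci: 1/4 × 1 = 1/4.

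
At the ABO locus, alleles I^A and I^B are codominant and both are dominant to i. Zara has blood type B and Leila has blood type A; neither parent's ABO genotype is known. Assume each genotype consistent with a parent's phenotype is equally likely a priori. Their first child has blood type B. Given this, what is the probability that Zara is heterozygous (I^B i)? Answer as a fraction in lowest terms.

Possible genotypes: Zara ∈ {I^B I^B, I^B i}; Leila ∈ {I^A I^A, I^A i}.
Weight each parental genotype pair by prior × P(type-B child):
  I^B I^B × I^A i: posterior weight 2/3.
  I^B i × I^A i: posterior weight 1/3.
Sum the posterior weight over pairs where Zara is I^B i: 1/3.

1/3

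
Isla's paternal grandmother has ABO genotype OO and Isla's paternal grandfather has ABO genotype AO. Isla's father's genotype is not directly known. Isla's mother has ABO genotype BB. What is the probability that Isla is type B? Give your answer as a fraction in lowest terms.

Isla's father's ABO genotype from OO × AO: 1/2 AO, 1/2 OO.
Crossing each possibility with the mother BB and summing P(type B): 1/2·1/2 + 1/2·1 = 3/4.

3/4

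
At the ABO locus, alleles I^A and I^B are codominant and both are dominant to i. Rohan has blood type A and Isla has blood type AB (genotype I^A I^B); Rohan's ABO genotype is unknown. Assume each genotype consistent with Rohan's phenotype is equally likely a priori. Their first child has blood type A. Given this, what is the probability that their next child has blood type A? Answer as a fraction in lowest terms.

Possible genotypes: Rohan ∈ {I^A I^A, I^A i}; Isla ∈ {I^A I^B}.
Weight each parental genotype pair by prior × P(type-A child):
  I^A I^A × I^A I^B: posterior weight 1/2; P(next child type A) = 1/2.
  I^A i × I^A I^B: posterior weight 1/2; P(next child type A) = 1/2.
Weighted sum = 1/2.

1/2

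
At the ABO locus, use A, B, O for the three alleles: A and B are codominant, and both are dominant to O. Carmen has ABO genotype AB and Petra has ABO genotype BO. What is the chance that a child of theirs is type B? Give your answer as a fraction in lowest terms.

ABO cross AB × BO → offspring phenotypes: 1/4 A, 1/2 B, 1/4 AB.
So P(type B) = 1/2.

1/2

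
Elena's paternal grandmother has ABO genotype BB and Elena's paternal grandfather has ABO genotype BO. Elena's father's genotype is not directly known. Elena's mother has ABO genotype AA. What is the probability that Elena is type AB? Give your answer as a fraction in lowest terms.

Elena's father's ABO genotype from BB × BO: 1/2 BB, 1/2 BO.
Crossing each possibility with the mother AA and summing P(type AB): 1/2·1 + 1/2·1/2 = 3/4.

3/4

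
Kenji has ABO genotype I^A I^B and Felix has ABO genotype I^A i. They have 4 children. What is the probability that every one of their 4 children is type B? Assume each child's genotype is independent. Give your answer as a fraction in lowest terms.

ABO cross I^A I^B × I^A i → 1/2 A, 1/4 B, 1/4 AB.
So P(type B) = 1/4 per child.
All 4 independent: (1/4)^4 = 1/256.

1/256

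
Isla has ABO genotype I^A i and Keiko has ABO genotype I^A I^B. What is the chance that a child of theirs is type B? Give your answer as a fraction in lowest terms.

ABO cross I^A i × I^A I^B → offspring phenotypes: 1/2 A, 1/4 B, 1/4 AB.
So P(type B) = 1/4.

1/4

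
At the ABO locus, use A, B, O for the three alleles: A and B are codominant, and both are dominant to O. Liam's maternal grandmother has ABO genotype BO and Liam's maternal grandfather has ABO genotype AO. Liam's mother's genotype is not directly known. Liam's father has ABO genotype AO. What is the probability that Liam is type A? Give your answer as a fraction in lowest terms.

Liam's mother's ABO genotype from BO × AO: 1/4 AB, 1/4 AO, 1/4 BO, 1/4 OO.
Crossing each possibility with the father AO and summing P(type A): 1/4·1/2 + 1/4·3/4 + 1/4·1/4 + 1/4·1/2 = 1/2.

1/2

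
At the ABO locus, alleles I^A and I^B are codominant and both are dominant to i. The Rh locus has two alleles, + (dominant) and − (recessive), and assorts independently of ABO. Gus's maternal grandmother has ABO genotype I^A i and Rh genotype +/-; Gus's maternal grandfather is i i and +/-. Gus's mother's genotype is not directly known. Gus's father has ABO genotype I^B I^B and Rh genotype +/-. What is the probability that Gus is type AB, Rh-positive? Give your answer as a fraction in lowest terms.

Gus's mother's ABO genotype from I^A i × i i: 1/2 I^A i, 1/2 i i.
Crossing each possibility with the father I^B I^B and summing P(type AB): 1/2·1/2 + 1/2·0 = 1/4.
Similarly for Rh via the mother's Rh distribution: P(Rh+) = 3/4.
Independent loci: 1/4 × 3/4 = 3/16.

3/16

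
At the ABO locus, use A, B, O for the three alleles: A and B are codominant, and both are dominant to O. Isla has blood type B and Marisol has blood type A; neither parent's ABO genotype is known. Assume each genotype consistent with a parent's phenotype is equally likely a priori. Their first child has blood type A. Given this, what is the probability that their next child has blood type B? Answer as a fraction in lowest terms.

Possible genotypes: Isla ∈ {BB, BO}; Marisol ∈ {AA, AO}.
Weight each parental genotype pair by prior × P(type-A child):
  BO × AA: posterior weight 2/3; P(next child type B) = 0.
  BO × AO: posterior weight 1/3; P(next child type B) = 1/4.
Weighted sum = 1/12.

1/12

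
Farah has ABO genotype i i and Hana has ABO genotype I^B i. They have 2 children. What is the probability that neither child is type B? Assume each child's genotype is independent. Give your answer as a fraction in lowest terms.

1/4

ABO cross i i × I^B i → 1/2 O, 1/2 B.
So P(type B) = 1/2 per child.
P(not type B) = 1/2 for one child; (1/2)^2 = 1/4.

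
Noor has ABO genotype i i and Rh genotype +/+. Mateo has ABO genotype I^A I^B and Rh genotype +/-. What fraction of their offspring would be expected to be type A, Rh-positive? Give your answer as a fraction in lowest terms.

1/2

ABO cross i i × I^A I^B → offspring phenotypes: 1/2 A, 1/2 B.
Rh cross +/+ × +/- → 1 Rh+.
Independent loci: P(type A, Rh-positive) = 1/2 × 1 = 1/2.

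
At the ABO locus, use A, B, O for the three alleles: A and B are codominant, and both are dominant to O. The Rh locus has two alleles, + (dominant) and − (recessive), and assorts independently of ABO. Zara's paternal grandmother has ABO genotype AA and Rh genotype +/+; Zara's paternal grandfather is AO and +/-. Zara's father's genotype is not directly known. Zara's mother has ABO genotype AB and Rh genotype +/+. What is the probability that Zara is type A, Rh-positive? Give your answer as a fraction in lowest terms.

Zara's father's ABO genotype from AA × AO: 1/2 AA, 1/2 AO.
Crossing each possibility with the mother AB and summing P(type A): 1/2·1/2 + 1/2·1/2 = 1/2.
Similarly for Rh via the father's Rh distribution: P(Rh+) = 1.
Independent loci: 1/2 × 1 = 1/2.

1/2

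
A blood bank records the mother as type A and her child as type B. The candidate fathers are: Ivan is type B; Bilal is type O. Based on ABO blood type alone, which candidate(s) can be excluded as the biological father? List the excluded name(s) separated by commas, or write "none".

A candidate is excluded only if no genotype consistent with his phenotype could produce a type B child with a type A mother.
Bilal (type O): no genotype consistent with that phenotype can produce a type-B child with a type-A mother.

Bilal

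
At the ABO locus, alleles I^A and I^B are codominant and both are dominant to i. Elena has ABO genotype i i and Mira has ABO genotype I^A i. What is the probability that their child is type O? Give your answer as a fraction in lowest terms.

ABO cross i i × I^A i → offspring phenotypes: 1/2 O, 1/2 A.
So P(type O) = 1/2.

1/2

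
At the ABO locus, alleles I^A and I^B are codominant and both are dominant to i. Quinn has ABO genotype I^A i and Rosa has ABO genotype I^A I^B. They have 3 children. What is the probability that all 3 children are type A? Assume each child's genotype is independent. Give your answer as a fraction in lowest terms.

ABO cross I^A i × I^A I^B → 1/2 A, 1/4 B, 1/4 AB.
So P(type A) = 1/2 per child.
All 3 independent: (1/2)^3 = 1/8.

1/8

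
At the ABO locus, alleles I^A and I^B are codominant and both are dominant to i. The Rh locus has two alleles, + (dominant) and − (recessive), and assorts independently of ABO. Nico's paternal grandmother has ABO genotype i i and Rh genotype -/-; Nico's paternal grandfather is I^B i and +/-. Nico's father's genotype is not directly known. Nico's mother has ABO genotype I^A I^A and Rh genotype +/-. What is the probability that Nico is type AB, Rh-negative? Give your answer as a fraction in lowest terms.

Nico's father's ABO genotype from i i × I^B i: 1/2 I^B i, 1/2 i i.
Crossing each possibility with the mother I^A I^A and summing P(type AB): 1/2·1/2 + 1/2·0 = 1/4.
Similarly for Rh via the father's Rh distribution: P(Rh-) = 3/8.
Independent loci: 1/4 × 3/8 = 3/32.

3/32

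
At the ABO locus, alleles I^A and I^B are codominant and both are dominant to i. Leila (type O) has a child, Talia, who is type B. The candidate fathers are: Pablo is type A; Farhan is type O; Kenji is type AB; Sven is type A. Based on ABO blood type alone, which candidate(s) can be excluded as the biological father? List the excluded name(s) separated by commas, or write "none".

Pablo, Farhan, Sven

A candidate is excluded only if no genotype consistent with his phenotype could produce a type B child with a type O mother.
Pablo (type A): no genotype consistent with that phenotype can produce a type-B child with a type-O mother.
Farhan (type O): no genotype consistent with that phenotype can produce a type-B child with a type-O mother.
Sven (type A): no genotype consistent with that phenotype can produce a type-B child with a type-O mother.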